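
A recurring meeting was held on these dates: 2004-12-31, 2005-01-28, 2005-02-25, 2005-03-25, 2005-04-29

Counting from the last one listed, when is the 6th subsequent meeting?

2005-10-28

Every date is a Friday; gaps 28, 28, 28, 35 days.
Each is the last Friday of its month (at least one falls on the 29th or later, ruling out '4th Friday').
May 2005 ends with Friday 2005-05-27.
June 2005 ends with Friday 2005-06-24.
July 2005 ends with Friday 2005-07-29.
Last Friday of August 2005: 2005-08-26.
September 2005 ends with Friday 2005-09-30.
Last Friday of October 2005: 2005-10-28.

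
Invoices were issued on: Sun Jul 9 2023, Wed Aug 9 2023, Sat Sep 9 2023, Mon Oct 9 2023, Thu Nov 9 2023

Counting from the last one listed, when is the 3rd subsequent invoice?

Gaps: 31, 31, 30, 31 days — not constant. Every event is on the 9th of the month.
Pattern: the 9th of each month.
December 2023: Sat Dec 9 2023.
Next: January 2024 → Tue Jan 9 2024.
Next: February 2024 → Fri Feb 9 2024.

Fri Feb 9 2024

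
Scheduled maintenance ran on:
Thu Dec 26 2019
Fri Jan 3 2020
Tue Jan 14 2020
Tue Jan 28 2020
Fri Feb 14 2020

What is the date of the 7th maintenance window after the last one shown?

Fri Sep 4 2020

Gaps: 8, 11, 14, 17 days — each gap is 3 larger than the previous one.
Next gap: 20 days. Fri Feb 14 2020 + 20 days = Thu Mar 5 2020.
Next gap: 23 days. Thu Mar 5 2020 + 23 days = Sat Mar 28 2020.
Next gap: 26 days. Sat Mar 28 2020 + 26 days = Thu Apr 23 2020.
Next gap: 29 days. Thu Apr 23 2020 + 29 days = Fri May 22 2020.
Next gap: 32 days. Fri May 22 2020 + 32 days = Tue Jun 23 2020.
Next gap: 35 days. Tue Jun 23 2020 + 35 days = Tue Jul 28 2020.
Next gap: 38 days. Tue Jul 28 2020 + 38 days = Fri Sep 4 2020.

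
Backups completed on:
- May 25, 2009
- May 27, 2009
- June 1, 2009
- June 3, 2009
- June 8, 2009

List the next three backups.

June 10, 2009; June 15, 2009; June 17, 2009

Gaps: 2, 5, 2, 5 days — not constant, but cyclic with period 2.
The events fall on every Monday and Wednesday.
The following Wednesday is June 10, 2009.
The following Monday is June 15, 2009.
The following Wednesday is June 17, 2009.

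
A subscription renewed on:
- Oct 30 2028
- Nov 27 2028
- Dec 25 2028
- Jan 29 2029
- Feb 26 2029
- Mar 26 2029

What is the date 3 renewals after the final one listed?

Jun 25 2029

These are Mondays with 28, 28, 35, 28, 28-day gaps.
Each is the final Monday of its month — Oct 30 2028 is past the 28th, so '4th Monday' doesn't fit.
April 2029 ends with Monday Apr 30 2029.
Last Monday of May 2029: May 28 2029.
Last Monday of June 2029: Jun 25 2029.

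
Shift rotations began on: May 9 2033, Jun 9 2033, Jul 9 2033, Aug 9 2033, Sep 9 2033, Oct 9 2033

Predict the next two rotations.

Each date is the 9th; the gaps (31, 30, 31, 31, 30) track the month lengths.
The rule is the 9th of each month.
November 2033: Nov 9 2033.
Next: December 2033 → Dec 9 2033.

Nov 9 2033, Dec 9 2033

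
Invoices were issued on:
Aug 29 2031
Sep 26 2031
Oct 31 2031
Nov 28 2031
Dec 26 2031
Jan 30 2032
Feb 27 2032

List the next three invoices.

Mar 26 2032, Apr 30 2032, May 28 2032

All Fridays; the gaps (28, 35, 28, 28, 35, 28) vary with month length.
This is the last Friday of each month.
March 2032 ends with Friday Mar 26 2032.
Last Friday of April 2032: Apr 30 2032.
Last Friday of May 2032: May 28 2032.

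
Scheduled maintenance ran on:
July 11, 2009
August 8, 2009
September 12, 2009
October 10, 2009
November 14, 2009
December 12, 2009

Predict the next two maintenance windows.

These are Saturdays at 28- or 35-day spacing (28, 35, 28, 35, 28).
The pattern: 2nd Saturday of the month.
2nd Saturday of January 2010: January 9, 2010.
2nd Saturday of February 2010: February 13, 2010.

January 9, 2010; February 13, 2010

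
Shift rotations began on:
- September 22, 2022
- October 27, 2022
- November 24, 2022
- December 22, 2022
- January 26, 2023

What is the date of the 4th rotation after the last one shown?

May 25, 2023

These are Thursdays at 28- or 35-day spacing (35, 28, 28, 35).
The pattern: 4th Thursday of the month.
4th Thursday of February 2023: February 23, 2023.
4th Thursday of March 2023: March 23, 2023.
April 2023 — 4th Thursday is April 27, 2023.
4th Thursday of May 2023: May 25, 2023.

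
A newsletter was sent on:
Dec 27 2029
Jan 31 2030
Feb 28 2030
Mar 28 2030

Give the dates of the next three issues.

Apr 25 2030, May 30 2030, Jun 27 2030

Every date is a Thursday; gaps 35, 28, 28 days.
Each is the last Thursday of its month (at least one falls on the 29th or later, ruling out '4th Thursday').
Last Thursday of April 2030: Apr 25 2030.
May 2030 ends with Thursday May 30 2030.
Last Thursday of June 2030: Jun 27 2030.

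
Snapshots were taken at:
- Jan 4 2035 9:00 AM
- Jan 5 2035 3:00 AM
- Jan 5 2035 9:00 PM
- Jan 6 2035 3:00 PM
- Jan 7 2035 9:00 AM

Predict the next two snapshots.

The interval is a steady 18 hours (18, 18, 18, 18).
Jan 7 2035 9:00 AM + 18 h = Jan 8 2035 3:00 AM.
Jan 8 2035 3:00 AM + 18 h = Jan 8 2035 9:00 PM.

Jan 8 2035 3:00 AM, Jan 8 2035 9:00 PM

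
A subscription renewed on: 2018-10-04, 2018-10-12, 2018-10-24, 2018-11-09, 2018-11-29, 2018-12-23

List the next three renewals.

The spacing grows by 4 each time: 8, 12, 16, 20, 24 days.
Next gap: 28 days. 2018-12-23 + 28 days = 2019-01-20.
Next gap: 32 days. 2019-01-20 + 32 days = 2019-02-21.
Next gap: 36 days. 2019-02-21 + 36 days = 2019-03-29.

2019-01-20, 2019-02-21, 2019-03-29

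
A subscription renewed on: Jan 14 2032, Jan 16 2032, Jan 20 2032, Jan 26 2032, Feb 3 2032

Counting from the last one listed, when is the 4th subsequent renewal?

Mar 26 2032

Intervals are 2, 4, 6, 8 days — an arithmetic progression with common difference 2.
Next gap: 10 days. Feb 3 2032 + 10 days = Feb 13 2032.
Next gap: 12 days. Feb 13 2032 + 12 days = Feb 25 2032.
Next gap: 14 days. Feb 25 2032 + 14 days = Mar 10 2032.
Next gap: 16 days. Mar 10 2032 + 16 days = Mar 26 2032.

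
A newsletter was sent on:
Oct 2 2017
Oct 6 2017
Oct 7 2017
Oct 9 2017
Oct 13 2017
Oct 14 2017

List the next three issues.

Oct 16 2017, Oct 20 2017, Oct 21 2017

The gap pattern 4, 1, 2, 4, 1 repeats every 3 events.
These are the Mondays, Fridays and Saturdays of each week.
The following Monday is Oct 16 2017.
Next Friday: Oct 20 2017.
The following Saturday is Oct 21 2017.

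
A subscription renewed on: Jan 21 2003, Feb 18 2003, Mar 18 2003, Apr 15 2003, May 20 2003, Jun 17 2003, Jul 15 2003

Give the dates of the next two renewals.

Aug 19 2003, Sep 16 2003

These are Tuesdays at 28- or 35-day spacing (28, 28, 28, 35, 28, 28).
The pattern: 3rd Tuesday of the month.
August 2003 — 3rd Tuesday is Aug 19 2003.
September 2003 — 3rd Tuesday is Sep 16 2003.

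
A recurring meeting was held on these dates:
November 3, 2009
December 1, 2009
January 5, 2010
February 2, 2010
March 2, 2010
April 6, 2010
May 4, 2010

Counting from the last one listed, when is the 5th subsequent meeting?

October 5, 2010

These are Tuesdays at 28- or 35-day spacing (28, 35, 28, 28, 35, 28).
The pattern: 1st Tuesday of the month.
June 2010 — 1st Tuesday is June 1, 2010.
1st Tuesday of July 2010: July 6, 2010.
August 2010 — 1st Tuesday is August 3, 2010.
1st Tuesday of September 2010: September 7, 2010.
1st Tuesday of October 2010: October 5, 2010.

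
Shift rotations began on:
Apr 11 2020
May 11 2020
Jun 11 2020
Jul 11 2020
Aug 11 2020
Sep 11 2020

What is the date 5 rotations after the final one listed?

Feb 11 2021

Gaps: 30, 31, 30, 31, 31 days — not constant. Every event is on the 11th of the month.
Pattern: the 11th of each month.
Next: October 2020 → Oct 11 2020.
Next: November 2020 → Nov 11 2020.
December 2020: Dec 11 2020.
Next: January 2021 → Jan 11 2021.
Next: February 2021 → Feb 11 2021.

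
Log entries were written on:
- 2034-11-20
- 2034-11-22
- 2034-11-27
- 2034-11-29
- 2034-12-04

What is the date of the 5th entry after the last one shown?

2034-12-20

Every event lands on a Monday or Wednesday (gaps cycle 2, 5, 2, 5).
So the schedule is: every Monday and Wednesday.
Next Wednesday: 2034-12-06.
Next Monday: 2034-12-11.
Next Wednesday: 2034-12-13.
The following Monday is 2034-12-18.
The following Wednesday is 2034-12-20.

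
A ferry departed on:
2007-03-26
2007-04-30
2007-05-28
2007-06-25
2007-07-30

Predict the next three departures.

All Mondays; the gaps (35, 28, 28, 35) vary with month length.
This is the last Monday of each month.
August 2007 ends with Monday 2007-08-27.
September 2007 ends with Monday 2007-09-24.
Last Monday of October 2007: 2007-10-29.

2007-08-27, 2007-09-24, 2007-10-29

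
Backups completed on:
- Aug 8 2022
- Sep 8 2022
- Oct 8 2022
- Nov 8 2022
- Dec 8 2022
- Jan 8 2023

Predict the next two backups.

Feb 8 2023, Mar 8 2023

Gaps: 31, 30, 31, 30, 31 days — not constant. Every event is on the 8th of the month.
Pattern: the 8th of each month.
February 2023: Feb 8 2023.
Next: March 2023 → Mar 8 2023.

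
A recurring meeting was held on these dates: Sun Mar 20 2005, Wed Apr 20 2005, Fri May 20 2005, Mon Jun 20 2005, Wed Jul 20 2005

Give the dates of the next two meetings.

Sat Aug 20 2005, Tue Sep 20 2005

The day-of-month is always 20 (31, 30, 31, 30 days between events).
So this recurs on the 20th of each month.
Next: August 2005 → Sat Aug 20 2005.
Next: September 2005 → Tue Sep 20 2005.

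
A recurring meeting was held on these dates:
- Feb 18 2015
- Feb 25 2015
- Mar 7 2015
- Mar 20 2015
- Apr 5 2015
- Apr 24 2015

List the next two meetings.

Intervals are 7, 10, 13, 16, 19 days — an arithmetic progression with common difference 3.
Next gap: 22 days. Apr 24 2015 + 22 days = May 16 2015.
Next gap: 25 days. May 16 2015 + 25 days = Jun 10 2015.

May 16 2015, Jun 10 2015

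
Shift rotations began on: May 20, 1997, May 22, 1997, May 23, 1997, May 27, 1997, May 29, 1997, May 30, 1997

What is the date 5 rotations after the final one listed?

June 12, 1997

The gap pattern 2, 1, 4, 2, 1 repeats every 3 events.
These are the Tuesdays, Thursdays and Fridays of each week.
Next Tuesday: June 3, 1997.
Next Thursday: June 5, 1997.
The following Friday is June 6, 1997.
Next Tuesday: June 10, 1997.
Next Thursday: June 12, 1997.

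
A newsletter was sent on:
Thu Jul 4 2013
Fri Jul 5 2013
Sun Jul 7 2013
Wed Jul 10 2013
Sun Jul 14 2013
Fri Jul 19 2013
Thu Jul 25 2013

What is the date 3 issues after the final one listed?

Sun Aug 18 2013

Gaps: 1, 2, 3, 4, 5, 6 days — each gap is 1 larger than the previous one.
Next gap: 7 days. Thu Jul 25 2013 + 7 days = Thu Aug 1 2013.
Next gap: 8 days. Thu Aug 1 2013 + 8 days = Fri Aug 9 2013.
Next gap: 9 days. Fri Aug 9 2013 + 9 days = Sun Aug 18 2013.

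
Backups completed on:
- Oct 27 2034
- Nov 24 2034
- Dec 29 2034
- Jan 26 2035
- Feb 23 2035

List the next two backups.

All Fridays; the gaps (28, 35, 28, 28) vary with month length.
This is the last Friday of each month.
March 2035 ends with Friday Mar 30 2035.
Last Friday of April 2035: Apr 27 2035.

Mar 30 2035, Apr 27 2035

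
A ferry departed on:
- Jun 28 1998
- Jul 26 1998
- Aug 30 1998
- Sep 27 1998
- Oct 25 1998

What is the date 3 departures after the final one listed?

Every date is a Sunday; gaps 28, 35, 28, 28 days.
Each is the last Sunday of its month (at least one falls on the 29th or later, ruling out '4th Sunday').
November 1998 ends with Sunday Nov 29 1998.
December 1998 ends with Sunday Dec 27 1998.
Last Sunday of January 1999: Jan 31 1999.

Jan 31 1999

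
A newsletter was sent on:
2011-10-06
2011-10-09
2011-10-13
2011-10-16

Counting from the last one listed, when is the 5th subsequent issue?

Every event lands on a Thursday or Sunday (gaps cycle 3, 4, 3).
So the schedule is: every Thursday and Sunday.
The following Thursday is 2011-10-20.
The following Sunday is 2011-10-23.
The following Thursday is 2011-10-27.
Next Sunday: 2011-10-30.
The following Thursday is 2011-11-03.

2011-11-03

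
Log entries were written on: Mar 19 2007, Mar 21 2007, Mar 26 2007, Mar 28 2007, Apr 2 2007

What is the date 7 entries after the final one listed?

The gap pattern 2, 5, 2, 5 repeats every 2 events.
These are the Mondays and Wednesdays of each week.
The following Wednesday is Apr 4 2007.
The following Monday is Apr 9 2007.
The following Wednesday is Apr 11 2007.
The following Monday is Apr 16 2007.
The following Wednesday is Apr 18 2007.
Next Monday: Apr 23 2007.
Next Wednesday: Apr 25 2007.

Apr 25 2007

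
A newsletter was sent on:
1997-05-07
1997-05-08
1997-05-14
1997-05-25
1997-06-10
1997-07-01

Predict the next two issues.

1997-07-27, 1997-08-27

Intervals are 1, 6, 11, 16, 21 days — an arithmetic progression with common difference 5.
Next gap: 26 days. 1997-07-01 + 26 days = 1997-07-27.
Next gap: 31 days. 1997-07-27 + 31 days = 1997-08-27.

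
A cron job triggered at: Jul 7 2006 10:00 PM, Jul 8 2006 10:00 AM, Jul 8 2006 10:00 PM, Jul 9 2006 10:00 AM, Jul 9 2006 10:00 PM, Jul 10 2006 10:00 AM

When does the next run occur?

The interval is a steady 12 hours (12, 12, 12, 12, 12).
Jul 10 2006 10:00 AM + 12 h = Jul 10 2006 10:00 PM.

Jul 10 2006 10:00 PM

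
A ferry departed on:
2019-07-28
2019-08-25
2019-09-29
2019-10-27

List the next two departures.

2019-11-24, 2019-12-29

Every date is a Sunday; gaps 28, 35, 28 days.
Each is the last Sunday of its month (at least one falls on the 29th or later, ruling out '4th Sunday').
November 2019 ends with Sunday 2019-11-24.
Last Sunday of December 2019: 2019-12-29.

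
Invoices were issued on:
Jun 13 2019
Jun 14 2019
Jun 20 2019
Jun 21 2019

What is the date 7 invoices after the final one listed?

Gaps: 1, 6, 1 days — not constant, but cyclic with period 2.
The events fall on every Thursday and Friday.
Next Thursday: Jun 27 2019.
Next Friday: Jun 28 2019.
The following Thursday is Jul 4 2019.
Next Friday: Jul 5 2019.
Next Thursday: Jul 11 2019.
The following Friday is Jul 12 2019.
The following Thursday is Jul 18 2019.

Jul 18 2019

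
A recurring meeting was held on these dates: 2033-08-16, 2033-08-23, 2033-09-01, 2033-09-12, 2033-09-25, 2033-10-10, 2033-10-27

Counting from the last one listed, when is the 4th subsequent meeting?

2034-01-23

Gaps: 7, 9, 11, 13, 15, 17 days — each gap is 2 larger than the previous one.
Next gap: 19 days. 2033-10-27 + 19 days = 2033-11-15.
Next gap: 21 days. 2033-11-15 + 21 days = 2033-12-06.
Next gap: 23 days. 2033-12-06 + 23 days = 2033-12-29.
Next gap: 25 days. 2033-12-29 + 25 days = 2034-01-23.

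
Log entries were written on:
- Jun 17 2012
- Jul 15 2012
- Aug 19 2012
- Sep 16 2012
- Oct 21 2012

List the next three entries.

Nov 18 2012, Dec 16 2012, Jan 20 2013

All dates are Sundays, 28, 35, 28, 35 days apart.
Specifically, the 3rd Sunday of each month.
November 2012 — 3rd Sunday is Nov 18 2012.
3rd Sunday of December 2012: Dec 16 2012.
January 2013 — 3rd Sunday is Jan 20 2013.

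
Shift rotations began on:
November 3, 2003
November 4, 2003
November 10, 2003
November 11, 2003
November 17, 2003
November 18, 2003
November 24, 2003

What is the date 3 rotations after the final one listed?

December 2, 2003

Gaps: 1, 6, 1, 6, 1, 6 days — not constant, but cyclic with period 2.
The events fall on every Monday and Tuesday.
The following Tuesday is November 25, 2003.
Next Monday: December 1, 2003.
The following Tuesday is December 2, 2003.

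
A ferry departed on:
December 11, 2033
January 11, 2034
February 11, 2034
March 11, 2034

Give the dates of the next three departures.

Gaps: 31, 31, 28 days — not constant. Every event is on the 11th of the month.
Pattern: the 11th of each month.
Next: April 2034 → April 11, 2034.
May 2034: May 11, 2034.
Next: June 2034 → June 11, 2034.

April 11, 2034; May 11, 2034; June 11, 2034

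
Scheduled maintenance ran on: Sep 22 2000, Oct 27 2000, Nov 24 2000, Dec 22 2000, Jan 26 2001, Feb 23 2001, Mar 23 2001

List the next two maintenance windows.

Gaps: 35, 28, 28, 35, 28, 28 days — a mix of 28 and 35. Every date is a Friday.
Each is the 4th Friday of its month.
April 2001 — 4th Friday is Apr 27 2001.
4th Friday of May 2001: May 25 2001.

Apr 27 2001, May 25 2001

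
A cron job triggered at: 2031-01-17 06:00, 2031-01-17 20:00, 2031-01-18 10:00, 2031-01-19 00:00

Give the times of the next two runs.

2031-01-19 14:00, 2031-01-20 04:00

Spacing: 14, 14, 14 h — constant 14 h.
2031-01-19 00:00 + 14 h = 2031-01-19 14:00.
2031-01-19 14:00 + 14 h = 2031-01-20 04:00.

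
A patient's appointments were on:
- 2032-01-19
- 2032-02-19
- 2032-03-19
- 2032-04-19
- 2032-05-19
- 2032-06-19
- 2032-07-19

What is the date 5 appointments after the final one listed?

2032-12-19

Each date is the 19th; the gaps (31, 29, 31, 30, 31, 30) track the month lengths.
The rule is the 19th of each month.
Next: August 2032 → 2032-08-19.
Next: September 2032 → 2032-09-19.
October 2032: 2032-10-19.
Next: November 2032 → 2032-11-19.
Next: December 2032 → 2032-12-19.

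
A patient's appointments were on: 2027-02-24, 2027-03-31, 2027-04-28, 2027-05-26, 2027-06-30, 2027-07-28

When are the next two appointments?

2027-08-25, 2027-09-29

These are Wednesdays with 35, 28, 28, 35, 28-day gaps.
Each is the final Wednesday of its month — 2027-03-31 is past the 28th, so '4th Wednesday' doesn't fit.
August 2027 ends with Wednesday 2027-08-25.
September 2027 ends with Wednesday 2027-09-29.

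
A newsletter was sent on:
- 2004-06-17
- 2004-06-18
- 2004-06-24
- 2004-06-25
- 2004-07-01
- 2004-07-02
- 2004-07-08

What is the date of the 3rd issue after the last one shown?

2004-07-16

Every event lands on a Thursday or Friday (gaps cycle 1, 6, 1, 6, 1, 6).
So the schedule is: every Thursday and Friday.
Next Friday: 2004-07-09.
The following Thursday is 2004-07-15.
The following Friday is 2004-07-16.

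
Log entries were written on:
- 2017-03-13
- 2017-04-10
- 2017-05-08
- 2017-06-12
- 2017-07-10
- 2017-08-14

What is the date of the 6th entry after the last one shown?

2018-02-12

Gaps: 28, 28, 35, 28, 35 days — a mix of 28 and 35. Every date is a Monday.
Each is the 2nd Monday of its month.
September 2017 — 2nd Monday is 2017-09-11.
2nd Monday of October 2017: 2017-10-09.
November 2017 — 2nd Monday is 2017-11-13.
December 2017 — 2nd Monday is 2017-12-11.
2nd Monday of January 2018: 2018-01-08.
February 2018 — 2nd Monday is 2018-02-12.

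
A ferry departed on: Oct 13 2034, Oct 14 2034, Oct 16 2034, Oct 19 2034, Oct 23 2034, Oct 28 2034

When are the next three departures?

Nov 3 2034, Nov 10 2034, Nov 18 2034

Gaps: 1, 2, 3, 4, 5 days — each gap is 1 larger than the previous one.
Next gap: 6 days. Oct 28 2034 + 6 days = Nov 3 2034.
Next gap: 7 days. Nov 3 2034 + 7 days = Nov 10 2034.
Next gap: 8 days. Nov 10 2034 + 8 days = Nov 18 2034.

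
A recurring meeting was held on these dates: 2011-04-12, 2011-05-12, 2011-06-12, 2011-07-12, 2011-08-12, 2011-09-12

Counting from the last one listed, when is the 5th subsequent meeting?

2012-02-12

Each date is the 12th; the gaps (30, 31, 30, 31, 31) track the month lengths.
The rule is the 12th of each month.
October 2011: 2011-10-12.
November 2011: 2011-11-12.
Next: December 2011 → 2011-12-12.
January 2012: 2012-01-12.
Next: February 2012 → 2012-02-12.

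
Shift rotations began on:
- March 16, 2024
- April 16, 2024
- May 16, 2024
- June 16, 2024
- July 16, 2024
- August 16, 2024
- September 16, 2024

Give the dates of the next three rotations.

October 16, 2024; November 16, 2024; December 16, 2024

Each date is the 16th; the gaps (31, 30, 31, 30, 31, 31) track the month lengths.
The rule is the 16th of each month.
Next: October 2024 → October 16, 2024.
November 2024: November 16, 2024.
December 2024: December 16, 2024.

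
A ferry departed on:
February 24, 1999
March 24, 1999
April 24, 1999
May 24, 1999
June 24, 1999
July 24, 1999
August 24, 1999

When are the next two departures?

September 24, 1999; October 24, 1999

Gaps: 28, 31, 30, 31, 30, 31 days — not constant. Every event is on the 24th of the month.
Pattern: the 24th of each month.
Next: September 1999 → September 24, 1999.
Next: October 1999 → October 24, 1999.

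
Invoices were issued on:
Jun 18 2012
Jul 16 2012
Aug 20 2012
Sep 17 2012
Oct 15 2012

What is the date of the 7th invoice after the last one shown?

May 20 2013

These are Mondays at 28- or 35-day spacing (28, 35, 28, 28).
The pattern: 3rd Monday of the month.
3rd Monday of November 2012: Nov 19 2012.
3rd Monday of December 2012: Dec 17 2012.
January 2013 — 3rd Monday is Jan 21 2013.
February 2013 — 3rd Monday is Feb 18 2013.
3rd Monday of March 2013: Mar 18 2013.
April 2013 — 3rd Monday is Apr 15 2013.
May 2013 — 3rd Monday is May 20 2013.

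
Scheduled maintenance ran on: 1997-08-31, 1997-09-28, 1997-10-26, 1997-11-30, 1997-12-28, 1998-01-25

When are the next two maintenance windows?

1998-02-22, 1998-03-29

These are Sundays with 28, 28, 35, 28, 28-day gaps.
Each is the final Sunday of its month — 1997-08-31 is past the 28th, so '4th Sunday' doesn't fit.
February 1998 ends with Sunday 1998-02-22.
March 1998 ends with Sunday 1998-03-29.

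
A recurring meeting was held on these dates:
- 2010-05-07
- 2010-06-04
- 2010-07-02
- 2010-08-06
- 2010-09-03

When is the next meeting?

2010-10-01

Gaps: 28, 28, 35, 28 days — a mix of 28 and 35. Every date is a Friday.
Each is the 1st Friday of its month.
1st Friday of October 2010: 2010-10-01.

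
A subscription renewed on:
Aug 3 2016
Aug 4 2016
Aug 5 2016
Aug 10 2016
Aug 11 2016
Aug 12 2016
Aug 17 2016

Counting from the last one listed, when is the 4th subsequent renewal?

Aug 25 2016

The gap pattern 1, 1, 5, 1, 1, 5 repeats every 3 events.
These are the Wednesdays, Thursdays and Fridays of each week.
The following Thursday is Aug 18 2016.
Next Friday: Aug 19 2016.
Next Wednesday: Aug 24 2016.
Next Thursday: Aug 25 2016.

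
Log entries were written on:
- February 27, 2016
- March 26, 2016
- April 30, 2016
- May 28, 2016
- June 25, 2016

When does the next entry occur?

These are Saturdays with 28, 35, 28, 28-day gaps.
Each is the final Saturday of its month — April 30, 2016 is past the 28th, so '4th Saturday' doesn't fit.
Last Saturday of July 2016: July 30, 2016.

July 30, 2016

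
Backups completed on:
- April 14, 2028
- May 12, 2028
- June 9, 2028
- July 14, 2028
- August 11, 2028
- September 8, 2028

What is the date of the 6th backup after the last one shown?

March 9, 2029

Gaps: 28, 28, 35, 28, 28 days — a mix of 28 and 35. Every date is a Friday.
Each is the 2nd Friday of its month.
October 2028 — 2nd Friday is October 13, 2028.
November 2028 — 2nd Friday is November 10, 2028.
2nd Friday of December 2028: December 8, 2028.
January 2029 — 2nd Friday is January 12, 2029.
2nd Friday of February 2029: February 9, 2029.
March 2029 — 2nd Friday is March 9, 2029.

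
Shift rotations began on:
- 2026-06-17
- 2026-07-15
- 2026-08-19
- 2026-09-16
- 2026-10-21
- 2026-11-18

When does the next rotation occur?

All dates are Wednesdays, 28, 35, 28, 35, 28 days apart.
Specifically, the 3rd Wednesday of each month.
December 2026 — 3rd Wednesday is 2026-12-16.

2026-12-16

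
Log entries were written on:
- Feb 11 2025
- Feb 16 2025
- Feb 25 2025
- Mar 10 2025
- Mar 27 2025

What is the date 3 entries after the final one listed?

Intervals are 5, 9, 13, 17 days — an arithmetic progression with common difference 4.
Next gap: 21 days. Mar 27 2025 + 21 days = Apr 17 2025.
Next gap: 25 days. Apr 17 2025 + 25 days = May 12 2025.
Next gap: 29 days. May 12 2025 + 29 days = Jun 10 2025.

Jun 10 2025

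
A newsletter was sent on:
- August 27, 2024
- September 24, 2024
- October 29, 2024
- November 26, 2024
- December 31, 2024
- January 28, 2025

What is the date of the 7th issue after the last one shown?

August 26, 2025

Every date is a Tuesday; gaps 28, 35, 28, 35, 28 days.
Each is the last Tuesday of its month (at least one falls on the 29th or later, ruling out '4th Tuesday').
Last Tuesday of February 2025: February 25, 2025.
March 2025 ends with Tuesday March 25, 2025.
Last Tuesday of April 2025: April 29, 2025.
Last Tuesday of May 2025: May 27, 2025.
June 2025 ends with Tuesday June 24, 2025.
July 2025 ends with Tuesday July 29, 2025.
Last Tuesday of August 2025: August 26, 2025.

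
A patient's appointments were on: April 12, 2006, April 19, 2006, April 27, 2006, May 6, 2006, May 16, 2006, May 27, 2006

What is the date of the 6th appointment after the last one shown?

Intervals are 7, 8, 9, 10, 11 days — an arithmetic progression with common difference 1.
Next gap: 12 days. May 27, 2006 + 12 days = June 8, 2006.
Next gap: 13 days. June 8, 2006 + 13 days = June 21, 2006.
Next gap: 14 days. June 21, 2006 + 14 days = July 5, 2006.
Next gap: 15 days. July 5, 2006 + 15 days = July 20, 2006.
Next gap: 16 days. July 20, 2006 + 16 days = August 5, 2006.
Next gap: 17 days. August 5, 2006 + 17 days = August 22, 2006.

August 22, 2006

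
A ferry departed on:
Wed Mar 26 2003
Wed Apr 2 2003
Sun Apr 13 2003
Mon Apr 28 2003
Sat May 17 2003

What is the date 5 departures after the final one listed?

Sun Oct 19 2003

Gaps: 7, 11, 15, 19 days — each gap is 4 larger than the previous one.
Next gap: 23 days. Sat May 17 2003 + 23 days = Mon Jun 9 2003.
Next gap: 27 days. Mon Jun 9 2003 + 27 days = Sun Jul 6 2003.
Next gap: 31 days. Sun Jul 6 2003 + 31 days = Wed Aug 6 2003.
Next gap: 35 days. Wed Aug 6 2003 + 35 days = Wed Sep 10 2003.
Next gap: 39 days. Wed Sep 10 2003 + 39 days = Sun Oct 19 2003.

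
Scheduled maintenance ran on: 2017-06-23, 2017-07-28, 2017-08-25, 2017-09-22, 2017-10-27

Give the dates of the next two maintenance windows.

2017-11-24, 2017-12-22

These are Fridays at 28- or 35-day spacing (35, 28, 28, 35).
The pattern: 4th Friday of the month.
4th Friday of November 2017: 2017-11-24.
4th Friday of December 2017: 2017-12-22.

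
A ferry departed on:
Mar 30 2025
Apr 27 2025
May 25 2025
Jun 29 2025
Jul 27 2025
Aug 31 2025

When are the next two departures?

Every date is a Sunday; gaps 28, 28, 35, 28, 35 days.
Each is the last Sunday of its month (at least one falls on the 29th or later, ruling out '4th Sunday').
September 2025 ends with Sunday Sep 28 2025.
October 2025 ends with Sunday Oct 26 2025.

Sep 28 2025, Oct 26 2025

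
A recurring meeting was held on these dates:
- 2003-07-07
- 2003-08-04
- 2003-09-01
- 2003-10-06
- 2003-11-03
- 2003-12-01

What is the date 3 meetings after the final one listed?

2004-03-01

All dates are Mondays, 28, 28, 35, 28, 28 days apart.
Specifically, the 1st Monday of each month.
January 2004 — 1st Monday is 2004-01-05.
1st Monday of February 2004: 2004-02-02.
1st Monday of March 2004: 2004-03-01.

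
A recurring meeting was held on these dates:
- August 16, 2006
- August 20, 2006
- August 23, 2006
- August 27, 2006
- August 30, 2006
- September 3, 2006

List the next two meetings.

September 6, 2006; September 10, 2006

Every event lands on a Wednesday or Sunday (gaps cycle 4, 3, 4, 3, 4).
So the schedule is: every Wednesday and Sunday.
Next Wednesday: September 6, 2006.
Next Sunday: September 10, 2006.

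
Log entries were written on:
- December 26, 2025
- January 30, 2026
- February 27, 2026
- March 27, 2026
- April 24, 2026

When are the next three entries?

May 29, 2026; June 26, 2026; July 31, 2026

These are Fridays with 35, 28, 28, 28-day gaps.
Each is the final Friday of its month — January 30, 2026 is past the 28th, so '4th Friday' doesn't fit.
May 2026 ends with Friday May 29, 2026.
June 2026 ends with Friday June 26, 2026.
July 2026 ends with Friday July 31, 2026.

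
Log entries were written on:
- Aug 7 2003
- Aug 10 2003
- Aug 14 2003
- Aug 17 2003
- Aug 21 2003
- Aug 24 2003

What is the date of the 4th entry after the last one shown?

Sep 7 2003

Every event lands on a Thursday or Sunday (gaps cycle 3, 4, 3, 4, 3).
So the schedule is: every Thursday and Sunday.
The following Thursday is Aug 28 2003.
Next Sunday: Aug 31 2003.
The following Thursday is Sep 4 2003.
Next Sunday: Sep 7 2003.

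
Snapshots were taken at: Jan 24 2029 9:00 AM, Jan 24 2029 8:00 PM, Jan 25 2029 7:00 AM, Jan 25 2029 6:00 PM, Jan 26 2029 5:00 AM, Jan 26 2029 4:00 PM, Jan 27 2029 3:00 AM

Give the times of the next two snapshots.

Jan 27 2029 2:00 PM, Jan 28 2029 1:00 AM

The interval is a steady 11 hours (11, 11, 11, 11, 11, 11).
Jan 27 2029 3:00 AM + 11 h = Jan 27 2029 2:00 PM.
Jan 27 2029 2:00 PM + 11 h = Jan 28 2029 1:00 AM.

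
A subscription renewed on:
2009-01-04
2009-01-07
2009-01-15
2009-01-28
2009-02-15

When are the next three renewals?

Gaps: 3, 8, 13, 18 days — each gap is 5 larger than the previous one.
Next gap: 23 days. 2009-02-15 + 23 days = 2009-03-10.
Next gap: 28 days. 2009-03-10 + 28 days = 2009-04-07.
Next gap: 33 days. 2009-04-07 + 33 days = 2009-05-10.

2009-03-10, 2009-04-07, 2009-05-10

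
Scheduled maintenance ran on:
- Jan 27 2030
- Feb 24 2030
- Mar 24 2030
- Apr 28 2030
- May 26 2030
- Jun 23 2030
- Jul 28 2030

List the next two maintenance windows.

Aug 25 2030, Sep 22 2030

All dates are Sundays, 28, 28, 35, 28, 28, 35 days apart.
Specifically, the 4th Sunday of each month.
4th Sunday of August 2030: Aug 25 2030.
4th Sunday of September 2030: Sep 22 2030.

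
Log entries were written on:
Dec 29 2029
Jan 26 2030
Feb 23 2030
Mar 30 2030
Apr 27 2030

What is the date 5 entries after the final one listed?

These are Saturdays with 28, 28, 35, 28-day gaps.
Each is the final Saturday of its month — Dec 29 2029 is past the 28th, so '4th Saturday' doesn't fit.
Last Saturday of May 2030: May 25 2030.
Last Saturday of June 2030: Jun 29 2030.
July 2030 ends with Saturday Jul 27 2030.
August 2030 ends with Saturday Aug 31 2030.
September 2030 ends with Saturday Sep 28 2030.

Sep 28 2030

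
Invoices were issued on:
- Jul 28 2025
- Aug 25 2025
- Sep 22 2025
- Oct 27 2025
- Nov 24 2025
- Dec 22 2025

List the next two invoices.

Jan 26 2026, Feb 23 2026

These are Mondays at 28- or 35-day spacing (28, 28, 35, 28, 28).
The pattern: 4th Monday of the month.
4th Monday of January 2026: Jan 26 2026.
February 2026 — 4th Monday is Feb 23 2026.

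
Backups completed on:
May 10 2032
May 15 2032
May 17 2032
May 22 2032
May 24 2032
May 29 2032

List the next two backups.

Gaps: 5, 2, 5, 2, 5 days — not constant, but cyclic with period 2.
The events fall on every Monday and Saturday.
The following Monday is May 31 2032.
The following Saturday is Jun 5 2032.

May 31 2032, Jun 5 2032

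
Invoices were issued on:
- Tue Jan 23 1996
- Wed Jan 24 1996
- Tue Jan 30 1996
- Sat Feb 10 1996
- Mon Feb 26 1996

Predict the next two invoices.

Mon Mar 18 1996, Sat Apr 13 1996

Intervals are 1, 6, 11, 16 days — an arithmetic progression with common difference 5.
Next gap: 21 days. Mon Feb 26 1996 + 21 days = Mon Mar 18 1996.
Next gap: 26 days. Mon Mar 18 1996 + 26 days = Sat Apr 13 1996.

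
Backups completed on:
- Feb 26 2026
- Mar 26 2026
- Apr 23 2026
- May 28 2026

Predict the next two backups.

Jun 25 2026, Jul 23 2026

These are Thursdays at 28- or 35-day spacing (28, 28, 35).
The pattern: 4th Thursday of the month.
June 2026 — 4th Thursday is Jun 25 2026.
4th Thursday of July 2026: Jul 23 2026.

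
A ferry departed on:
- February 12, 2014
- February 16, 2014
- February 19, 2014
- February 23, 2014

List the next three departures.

February 26, 2014; March 2, 2014; March 5, 2014

Gaps: 4, 3, 4 days — not constant, but cyclic with period 2.
The events fall on every Wednesday and Sunday.
The following Wednesday is February 26, 2014.
Next Sunday: March 2, 2014.
The following Wednesday is March 5, 2014.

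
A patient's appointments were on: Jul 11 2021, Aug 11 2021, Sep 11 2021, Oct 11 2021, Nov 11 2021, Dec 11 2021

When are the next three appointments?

Jan 11 2022, Feb 11 2022, Mar 11 2022

The day-of-month is always 11 (31, 31, 30, 31, 30 days between events).
So this recurs on the 11th of each month.
Next: January 2022 → Jan 11 2022.
Next: February 2022 → Feb 11 2022.
Next: March 2022 → Mar 11 2022.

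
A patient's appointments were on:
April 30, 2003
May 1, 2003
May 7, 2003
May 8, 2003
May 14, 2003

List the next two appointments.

May 15, 2003; May 21, 2003

The gap pattern 1, 6, 1, 6 repeats every 2 events.
These are the Wednesdays and Thursdays of each week.
The following Thursday is May 15, 2003.
Next Wednesday: May 21, 2003.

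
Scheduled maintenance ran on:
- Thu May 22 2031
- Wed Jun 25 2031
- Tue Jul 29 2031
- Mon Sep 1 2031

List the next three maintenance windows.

Sun Oct 5 2031, Sat Nov 8 2031, Fri Dec 12 2031

Gaps between consecutive events: 34, 34, 34 days — a constant 34-day interval.
Mon Sep 1 2031 + 34 days = Sun Oct 5 2031.
Sun Oct 5 2031 + 34 days = Sat Nov 8 2031.
Sat Nov 8 2031 + 34 days = Fri Dec 12 2031.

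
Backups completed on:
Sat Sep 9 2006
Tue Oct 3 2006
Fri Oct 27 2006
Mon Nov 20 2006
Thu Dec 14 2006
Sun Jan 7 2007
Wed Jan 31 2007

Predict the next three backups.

Every event comes 24 days after the last (24, 24, 24, 24, 24, 24).
Wed Jan 31 2007 + 24 days = Sat Feb 24 2007.
Sat Feb 24 2007 + 24 days = Tue Mar 20 2007.
Tue Mar 20 2007 + 24 days = Fri Apr 13 2007.

Sat Feb 24 2007, Tue Mar 20 2007, Fri Apr 13 2007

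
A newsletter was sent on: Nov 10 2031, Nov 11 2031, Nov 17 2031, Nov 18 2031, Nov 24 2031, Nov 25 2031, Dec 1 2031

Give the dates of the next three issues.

Dec 2 2031, Dec 8 2031, Dec 9 2031

Every event lands on a Monday or Tuesday (gaps cycle 1, 6, 1, 6, 1, 6).
So the schedule is: every Monday and Tuesday.
Next Tuesday: Dec 2 2031.
Next Monday: Dec 8 2031.
The following Tuesday is Dec 9 2031.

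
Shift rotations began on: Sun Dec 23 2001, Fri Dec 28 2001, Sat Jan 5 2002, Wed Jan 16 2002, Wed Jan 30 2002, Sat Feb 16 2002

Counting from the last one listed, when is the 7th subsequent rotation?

Sat Sep 7 2002

The spacing grows by 3 each time: 5, 8, 11, 14, 17 days.
Next gap: 20 days. Sat Feb 16 2002 + 20 days = Fri Mar 8 2002.
Next gap: 23 days. Fri Mar 8 2002 + 23 days = Sun Mar 31 2002.
Next gap: 26 days. Sun Mar 31 2002 + 26 days = Fri Apr 26 2002.
Next gap: 29 days. Fri Apr 26 2002 + 29 days = Sat May 25 2002.
Next gap: 32 days. Sat May 25 2002 + 32 days = Wed Jun 26 2002.
Next gap: 35 days. Wed Jun 26 2002 + 35 days = Wed Jul 31 2002.
Next gap: 38 days. Wed Jul 31 2002 + 38 days = Sat Sep 7 2002.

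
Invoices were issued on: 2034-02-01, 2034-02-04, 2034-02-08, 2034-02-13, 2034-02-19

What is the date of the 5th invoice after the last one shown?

Gaps: 3, 4, 5, 6 days — each gap is 1 larger than the previous one.
Next gap: 7 days. 2034-02-19 + 7 days = 2034-02-26.
Next gap: 8 days. 2034-02-26 + 8 days = 2034-03-06.
Next gap: 9 days. 2034-03-06 + 9 days = 2034-03-15.
Next gap: 10 days. 2034-03-15 + 10 days = 2034-03-25.
Next gap: 11 days. 2034-03-25 + 11 days = 2034-04-05.

2034-04-05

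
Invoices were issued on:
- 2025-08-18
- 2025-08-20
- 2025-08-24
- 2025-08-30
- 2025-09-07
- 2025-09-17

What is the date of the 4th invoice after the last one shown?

Gaps: 2, 4, 6, 8, 10 days — each gap is 2 larger than the previous one.
Next gap: 12 days. 2025-09-17 + 12 days = 2025-09-29.
Next gap: 14 days. 2025-09-29 + 14 days = 2025-10-13.
Next gap: 16 days. 2025-10-13 + 16 days = 2025-10-29.
Next gap: 18 days. 2025-10-29 + 18 days = 2025-11-16.

2025-11-16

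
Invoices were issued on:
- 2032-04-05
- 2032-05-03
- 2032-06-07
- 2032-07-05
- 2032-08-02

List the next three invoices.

These are Mondays at 28- or 35-day spacing (28, 35, 28, 28).
The pattern: 1st Monday of the month.
September 2032 — 1st Monday is 2032-09-06.
1st Monday of October 2032: 2032-10-04.
1st Monday of November 2032: 2032-11-01.

2032-09-06, 2032-10-04, 2032-11-01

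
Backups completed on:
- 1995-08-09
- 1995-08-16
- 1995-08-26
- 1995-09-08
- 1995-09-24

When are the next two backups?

1995-10-13, 1995-11-04

Intervals are 7, 10, 13, 16 days — an arithmetic progression with common difference 3.
Next gap: 19 days. 1995-09-24 + 19 days = 1995-10-13.
Next gap: 22 days. 1995-10-13 + 22 days = 1995-11-04.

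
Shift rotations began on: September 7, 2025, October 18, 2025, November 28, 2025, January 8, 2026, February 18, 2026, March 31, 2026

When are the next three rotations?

Gaps between consecutive events: 41, 41, 41, 41, 41 days — a constant 41-day interval.
March 31, 2026 + 41 days = May 11, 2026.
May 11, 2026 + 41 days = June 21, 2026.
June 21, 2026 + 41 days = August 1, 2026.

May 11, 2026; June 21, 2026; August 1, 2026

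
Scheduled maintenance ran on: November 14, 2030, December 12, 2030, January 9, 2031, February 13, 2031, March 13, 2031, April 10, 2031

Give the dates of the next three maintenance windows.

All dates are Thursdays, 28, 28, 35, 28, 28 days apart.
Specifically, the 2nd Thursday of each month.
2nd Thursday of May 2031: May 8, 2031.
2nd Thursday of June 2031: June 12, 2031.
July 2031 — 2nd Thursday is July 10, 2031.

May 8, 2031; June 12, 2031; July 10, 2031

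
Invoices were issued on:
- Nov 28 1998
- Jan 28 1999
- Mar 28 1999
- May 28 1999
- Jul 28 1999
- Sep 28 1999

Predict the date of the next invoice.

Gaps: 61, 59, 61, 61, 62 days — not constant. Every event is on the 28th of the month.
Pattern: the 28th of every 2 months.
Next: November 1999 → Nov 28 1999.

Nov 28 1999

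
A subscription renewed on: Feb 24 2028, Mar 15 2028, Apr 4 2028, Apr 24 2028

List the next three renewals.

The spacing is 20, 20, 20 days — always 20 days.
Apr 24 2028 + 20 days = May 14 2028.
May 14 2028 + 20 days = Jun 3 2028.
Jun 3 2028 + 20 days = Jun 23 2028.

May 14 2028, Jun 3 2028, Jun 23 2028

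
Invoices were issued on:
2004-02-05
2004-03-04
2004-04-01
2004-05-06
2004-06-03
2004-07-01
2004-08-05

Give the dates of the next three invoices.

2004-09-02, 2004-10-07, 2004-11-04

Gaps: 28, 28, 35, 28, 28, 35 days — a mix of 28 and 35. Every date is a Thursday.
Each is the 1st Thursday of its month.
September 2004 — 1st Thursday is 2004-09-02.
October 2004 — 1st Thursday is 2004-10-07.
November 2004 — 1st Thursday is 2004-11-04.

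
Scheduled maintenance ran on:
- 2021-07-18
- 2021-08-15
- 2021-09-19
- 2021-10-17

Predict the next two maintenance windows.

2021-11-21, 2021-12-19

These are Sundays at 28- or 35-day spacing (28, 35, 28).
The pattern: 3rd Sunday of the month.
3rd Sunday of November 2021: 2021-11-21.
3rd Sunday of December 2021: 2021-12-19.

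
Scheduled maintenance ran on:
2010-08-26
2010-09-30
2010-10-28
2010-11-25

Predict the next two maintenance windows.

Every date is a Thursday; gaps 35, 28, 28 days.
Each is the last Thursday of its month (at least one falls on the 29th or later, ruling out '4th Thursday').
December 2010 ends with Thursday 2010-12-30.
January 2011 ends with Thursday 2011-01-27.

2010-12-30, 2011-01-27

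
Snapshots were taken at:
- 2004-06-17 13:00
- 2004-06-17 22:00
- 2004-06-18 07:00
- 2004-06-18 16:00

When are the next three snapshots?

Spacing: 9, 9, 9 h — constant 9 h.
2004-06-18 16:00 + 9 h = 2004-06-19 01:00.
2004-06-19 01:00 + 9 h = 2004-06-19 10:00.
2004-06-19 10:00 + 9 h = 2004-06-19 19:00.

2004-06-19 01:00, 2004-06-19 10:00, 2004-06-19 19:00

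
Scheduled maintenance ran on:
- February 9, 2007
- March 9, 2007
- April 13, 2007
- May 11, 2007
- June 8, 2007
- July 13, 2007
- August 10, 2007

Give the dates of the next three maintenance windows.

September 14, 2007; October 12, 2007; November 9, 2007

Gaps: 28, 35, 28, 28, 35, 28 days — a mix of 28 and 35. Every date is a Friday.
Each is the 2nd Friday of its month.
September 2007 — 2nd Friday is September 14, 2007.
2nd Friday of October 2007: October 12, 2007.
November 2007 — 2nd Friday is November 9, 2007.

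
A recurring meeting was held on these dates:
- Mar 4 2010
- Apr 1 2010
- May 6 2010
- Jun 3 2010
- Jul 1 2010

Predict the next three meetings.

Aug 5 2010, Sep 2 2010, Oct 7 2010

These are Thursdays at 28- or 35-day spacing (28, 35, 28, 28).
The pattern: 1st Thursday of the month.
August 2010 — 1st Thursday is Aug 5 2010.
September 2010 — 1st Thursday is Sep 2 2010.
October 2010 — 1st Thursday is Oct 7 2010.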